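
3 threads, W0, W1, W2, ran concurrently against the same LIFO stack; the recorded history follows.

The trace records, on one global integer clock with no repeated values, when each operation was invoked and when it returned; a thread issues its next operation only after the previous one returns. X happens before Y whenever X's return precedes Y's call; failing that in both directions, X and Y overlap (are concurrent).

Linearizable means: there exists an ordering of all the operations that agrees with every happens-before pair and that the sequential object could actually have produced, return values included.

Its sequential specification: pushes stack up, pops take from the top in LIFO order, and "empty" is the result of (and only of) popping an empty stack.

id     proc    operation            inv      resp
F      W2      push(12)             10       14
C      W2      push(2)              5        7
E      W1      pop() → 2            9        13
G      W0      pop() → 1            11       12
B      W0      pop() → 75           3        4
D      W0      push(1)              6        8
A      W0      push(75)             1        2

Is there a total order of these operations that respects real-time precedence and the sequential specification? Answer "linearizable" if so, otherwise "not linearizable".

linearizable

witness order: A, B, C, D, G, E, F
after step 1 (A push(75)): stack <75>
after step 2 (B pop() → 75): stack <>
after step 3 (C push(2)): stack <2>
after step 4 (D push(1)): stack <2,1>
after step 5 (G pop() → 1): stack <2>
after step 6 (E pop() → 2): stack <>
after step 7 (F push(12)): stack <12>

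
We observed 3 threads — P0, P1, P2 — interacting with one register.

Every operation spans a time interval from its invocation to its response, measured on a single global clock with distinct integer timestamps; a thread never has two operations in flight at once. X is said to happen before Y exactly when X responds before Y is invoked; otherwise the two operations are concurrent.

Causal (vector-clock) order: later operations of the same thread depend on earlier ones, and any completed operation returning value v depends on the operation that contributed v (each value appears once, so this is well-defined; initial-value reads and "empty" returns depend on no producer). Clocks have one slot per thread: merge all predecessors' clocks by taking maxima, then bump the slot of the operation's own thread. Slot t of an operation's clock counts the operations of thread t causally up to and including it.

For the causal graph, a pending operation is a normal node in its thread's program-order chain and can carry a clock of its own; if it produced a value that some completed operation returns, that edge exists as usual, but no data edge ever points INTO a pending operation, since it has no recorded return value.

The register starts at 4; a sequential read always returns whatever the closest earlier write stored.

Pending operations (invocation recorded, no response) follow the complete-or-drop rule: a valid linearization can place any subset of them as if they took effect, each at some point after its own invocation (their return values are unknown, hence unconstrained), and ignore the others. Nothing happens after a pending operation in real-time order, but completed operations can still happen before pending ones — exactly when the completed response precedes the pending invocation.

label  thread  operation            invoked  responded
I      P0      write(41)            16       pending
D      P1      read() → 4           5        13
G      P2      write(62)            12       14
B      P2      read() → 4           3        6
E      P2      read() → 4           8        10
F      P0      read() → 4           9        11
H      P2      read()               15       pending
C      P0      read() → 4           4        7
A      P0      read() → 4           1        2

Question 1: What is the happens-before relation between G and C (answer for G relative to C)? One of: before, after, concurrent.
G spans [12,14], C spans [4,7]
resp(C)=7 < inv(G)=12

after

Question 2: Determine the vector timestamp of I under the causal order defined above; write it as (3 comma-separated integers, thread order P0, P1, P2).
B (invocation 3): nothing precedes it; P2's component alone gives (0, 0, 1)
D (invocation 5): nothing precedes it; P1's component alone gives (0, 1, 0)
A (invocation 1): nothing precedes it; P0's component alone gives (1, 0, 0)
VC(E, invoked at 8): max of VC(B)=(0, 0, 1), then +1 on thread P2 → (0, 0, 2)
VC(C, invoked at 4): max of VC(A)=(1, 0, 0), then +1 on thread P0 → (2, 0, 0)
VC(G, invoked at 12): max of VC(E)=(0, 0, 2), then +1 on thread P2 → (0, 0, 3)
VC(F, invoked at 9): max of VC(C)=(2, 0, 0), then +1 on thread P0 → (3, 0, 0)
VC(H, invoked at 15): max of VC(G)=(0, 0, 3), then +1 on thread P2 → (0, 0, 4)
VC(I, invoked at 16): max of VC(F)=(3, 0, 0), then +1 on thread P0 → (4, 0, 0)
target: VC(I) = (4, 0, 0)

(4, 0, 0)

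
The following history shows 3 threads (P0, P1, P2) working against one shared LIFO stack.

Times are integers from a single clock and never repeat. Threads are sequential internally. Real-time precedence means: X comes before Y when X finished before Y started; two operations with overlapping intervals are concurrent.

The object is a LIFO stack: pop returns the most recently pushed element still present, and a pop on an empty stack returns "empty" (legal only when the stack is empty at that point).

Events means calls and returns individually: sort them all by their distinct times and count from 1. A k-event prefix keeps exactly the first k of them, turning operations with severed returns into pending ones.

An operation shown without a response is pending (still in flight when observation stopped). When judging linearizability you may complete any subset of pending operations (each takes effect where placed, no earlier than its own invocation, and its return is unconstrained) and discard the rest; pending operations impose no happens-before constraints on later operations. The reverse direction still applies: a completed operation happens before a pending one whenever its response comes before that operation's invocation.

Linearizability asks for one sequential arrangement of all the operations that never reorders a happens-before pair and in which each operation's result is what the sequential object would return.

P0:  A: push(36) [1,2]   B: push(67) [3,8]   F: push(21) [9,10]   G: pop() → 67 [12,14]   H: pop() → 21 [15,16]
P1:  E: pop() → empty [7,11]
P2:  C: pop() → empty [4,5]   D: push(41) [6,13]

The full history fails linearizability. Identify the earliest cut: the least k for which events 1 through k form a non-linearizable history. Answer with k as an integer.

5

one valid order for events 1..4 is A:
1. A push(36), leaving stack <36>
with event 5 included (C responding at time 5), all real-time-consistent orders fail
including or dropping the 1 pending operation (B) in any combination fails
one such order, A, C (pending dropped), breaks at step 2 where C pop() → empty is illegal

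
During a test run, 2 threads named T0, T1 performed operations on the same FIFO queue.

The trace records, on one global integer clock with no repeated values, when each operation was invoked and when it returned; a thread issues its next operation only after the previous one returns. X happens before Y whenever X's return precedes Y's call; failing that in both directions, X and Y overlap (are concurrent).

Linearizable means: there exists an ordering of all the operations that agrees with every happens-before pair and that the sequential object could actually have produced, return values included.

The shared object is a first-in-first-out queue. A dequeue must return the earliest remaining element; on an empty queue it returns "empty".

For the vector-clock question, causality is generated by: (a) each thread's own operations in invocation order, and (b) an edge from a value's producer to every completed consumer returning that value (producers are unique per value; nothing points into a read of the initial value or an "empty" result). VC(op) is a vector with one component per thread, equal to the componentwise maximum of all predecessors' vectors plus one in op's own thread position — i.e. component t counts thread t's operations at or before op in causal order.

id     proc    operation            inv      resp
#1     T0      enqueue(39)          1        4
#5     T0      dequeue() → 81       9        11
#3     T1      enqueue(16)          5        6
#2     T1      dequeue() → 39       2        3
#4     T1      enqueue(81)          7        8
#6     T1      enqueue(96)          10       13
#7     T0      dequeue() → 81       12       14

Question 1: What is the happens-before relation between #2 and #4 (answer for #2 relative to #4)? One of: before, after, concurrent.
#2 spans [2,3], #4 spans [7,8]
resp(#2)=3 < inv(#4)=7

before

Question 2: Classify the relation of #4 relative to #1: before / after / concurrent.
#4 spans [7,8], #1 spans [1,4]
resp(#1)=4 < inv(#4)=7

after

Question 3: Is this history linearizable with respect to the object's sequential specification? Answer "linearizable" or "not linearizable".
events 1..10 are fine; event 11 — the response of #5 at time 11 — makes the prefix non-linearizable
5 completed operations, 2 real-time-consistent orders — every FIFO queue replay fails
no completion choice of the 1 pending operation (#6) rescues it — every subset was tried
one such order, #1, #2, #3, #4, #5 (pending dropped), breaks at step 5 where #5 dequeue() → 81 is illegal
one such order, #2, #1, #3, #4, #5 (pending dropped), breaks at step 1 where #2 dequeue() → 39 is illegal

not linearizable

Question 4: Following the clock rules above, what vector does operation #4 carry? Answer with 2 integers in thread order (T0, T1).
#1 (invocation 1): nothing precedes it; T0's component alone gives (1, 0)
#2, invoked 2, takes VC(#1)=(1, 0) under max, adds 1 for T1 → (1, 1)
#3, invoked 5, takes VC(#2)=(1, 1) under max, adds 1 for T1 → (1, 2)
#4, invoked 7, takes VC(#3)=(1, 2) under max, adds 1 for T1 → (1, 3)
#6, invoked 10, takes VC(#4)=(1, 3) under max, adds 1 for T1 → (1, 4)
#5, invoked 9, takes VC(#1)=(1, 0), VC(#4)=(1, 3) under max, adds 1 for T0 → (2, 3)
#7, invoked 12, takes VC(#4)=(1, 3), VC(#5)=(2, 3) under max, adds 1 for T0 → (3, 3)
target: VC(#4) = (1, 3)

(1, 3)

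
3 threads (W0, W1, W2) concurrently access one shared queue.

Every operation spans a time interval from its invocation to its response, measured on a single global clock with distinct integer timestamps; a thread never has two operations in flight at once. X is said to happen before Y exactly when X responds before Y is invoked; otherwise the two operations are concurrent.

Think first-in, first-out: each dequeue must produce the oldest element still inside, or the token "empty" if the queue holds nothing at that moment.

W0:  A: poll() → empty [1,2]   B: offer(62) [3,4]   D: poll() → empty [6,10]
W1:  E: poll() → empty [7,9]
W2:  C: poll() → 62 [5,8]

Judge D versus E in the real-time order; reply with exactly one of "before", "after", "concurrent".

D spans [6,10], E spans [7,9]
the intervals overlap in both directions

concurrent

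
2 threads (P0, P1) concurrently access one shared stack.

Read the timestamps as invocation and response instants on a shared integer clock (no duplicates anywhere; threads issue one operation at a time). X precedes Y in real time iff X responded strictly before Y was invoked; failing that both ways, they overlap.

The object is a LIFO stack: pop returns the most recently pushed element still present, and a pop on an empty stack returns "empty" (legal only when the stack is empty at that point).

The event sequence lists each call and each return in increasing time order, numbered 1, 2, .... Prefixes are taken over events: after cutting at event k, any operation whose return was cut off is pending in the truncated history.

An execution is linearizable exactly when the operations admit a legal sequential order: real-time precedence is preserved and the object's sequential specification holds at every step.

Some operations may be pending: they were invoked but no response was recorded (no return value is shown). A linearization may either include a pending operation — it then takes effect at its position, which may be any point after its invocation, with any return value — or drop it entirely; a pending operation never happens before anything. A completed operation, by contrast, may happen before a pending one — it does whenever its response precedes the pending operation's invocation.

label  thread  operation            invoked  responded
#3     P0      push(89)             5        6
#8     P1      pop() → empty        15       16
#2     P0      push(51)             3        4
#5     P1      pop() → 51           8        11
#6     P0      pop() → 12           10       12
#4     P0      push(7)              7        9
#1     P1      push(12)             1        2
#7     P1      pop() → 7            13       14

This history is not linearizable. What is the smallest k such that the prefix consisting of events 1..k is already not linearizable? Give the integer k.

11

one valid order for events 1..10 is #1, #2, #3, #4:
after step 1 (#1 push(12)): stack <12>
after step 2 (#2 push(51)): stack <12,51>
after step 3 (#3 push(89)): stack <12,51,89>
after step 4 (#4 push(7)): stack <12,51,89,7>
with event 11 included (#5 responding at time 11), all real-time-consistent orders fail
every completion of the 1 pending operation (#6) was checked; none linearizes
take #1, #2, #3, #4, #5 (pending dropped): step 5 already fails, because #5 pop() → 51 cannot occur there
take #1, #2, #3, #5, #4 (pending dropped): step 4 already fails, because #5 pop() → 51 cannot occur there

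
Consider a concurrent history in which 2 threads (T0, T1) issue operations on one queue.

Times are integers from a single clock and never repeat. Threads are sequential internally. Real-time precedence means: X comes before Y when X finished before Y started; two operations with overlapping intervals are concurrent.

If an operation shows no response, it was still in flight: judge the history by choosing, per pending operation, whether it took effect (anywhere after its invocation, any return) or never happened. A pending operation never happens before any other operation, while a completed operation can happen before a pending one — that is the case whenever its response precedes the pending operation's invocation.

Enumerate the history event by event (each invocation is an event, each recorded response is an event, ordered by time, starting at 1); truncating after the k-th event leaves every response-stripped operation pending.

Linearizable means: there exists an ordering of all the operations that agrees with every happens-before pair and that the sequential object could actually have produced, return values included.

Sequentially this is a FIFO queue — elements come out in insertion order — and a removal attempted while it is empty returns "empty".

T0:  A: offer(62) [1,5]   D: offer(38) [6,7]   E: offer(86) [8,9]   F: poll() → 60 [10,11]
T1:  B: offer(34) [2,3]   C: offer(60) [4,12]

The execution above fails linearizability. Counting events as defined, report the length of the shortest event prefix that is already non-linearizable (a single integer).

11

events 1..10 are linearizable; a witness order is A, B, C, D, E:
step 1: A offer(62) — queue <62>
step 2: B offer(34) — queue <62,34>
step 3: C offer(60) (pending, included) — queue <62,34,60>
step 4: D offer(38) — queue <62,34,60,38>
step 5: E offer(86) — queue <62,34,60,38,86>
with event 11 included (F responding at time 11), all real-time-consistent orders fail
include/drop combinations of the 1 pending operation (C) were all tried; none helps
sample order A, B, D, E, F (pending dropped) stalls at step 5 — F poll() → 60 has no legal effect
sample order B, A, D, E, F (pending dropped) stalls at step 5 — F poll() → 60 has no legal effect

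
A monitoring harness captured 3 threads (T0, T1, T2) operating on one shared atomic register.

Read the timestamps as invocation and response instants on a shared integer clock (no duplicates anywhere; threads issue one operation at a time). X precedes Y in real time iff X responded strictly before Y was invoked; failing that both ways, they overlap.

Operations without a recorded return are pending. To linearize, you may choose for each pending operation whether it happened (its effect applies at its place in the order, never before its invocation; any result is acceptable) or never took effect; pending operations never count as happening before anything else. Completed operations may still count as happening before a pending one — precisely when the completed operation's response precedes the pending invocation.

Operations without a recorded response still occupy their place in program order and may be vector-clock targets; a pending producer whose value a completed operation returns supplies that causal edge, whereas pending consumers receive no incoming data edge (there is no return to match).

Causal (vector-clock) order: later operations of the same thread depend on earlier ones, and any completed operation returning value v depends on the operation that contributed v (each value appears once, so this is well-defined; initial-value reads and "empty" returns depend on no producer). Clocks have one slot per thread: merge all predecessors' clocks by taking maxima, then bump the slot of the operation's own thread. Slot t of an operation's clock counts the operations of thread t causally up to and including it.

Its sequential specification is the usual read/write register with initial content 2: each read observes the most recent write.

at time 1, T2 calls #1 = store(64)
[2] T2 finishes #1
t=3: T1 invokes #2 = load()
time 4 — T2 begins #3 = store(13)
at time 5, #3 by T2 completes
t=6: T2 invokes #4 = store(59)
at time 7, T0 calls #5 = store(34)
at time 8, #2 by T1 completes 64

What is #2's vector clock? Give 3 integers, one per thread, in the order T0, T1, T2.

(0, 1, 1)

#1, invoked 1, has no incoming edges; only T2's bump applies → (0, 0, 1)
#5, invoked 7, has no incoming edges; only T0's bump applies → (1, 0, 0)
invoked at 4, #3 merges VC(#1)=(0, 0, 1) and bumps T2's slot → (0, 0, 2)
invoked at 3, #2 merges VC(#1)=(0, 0, 1) and bumps T1's slot → (0, 1, 1)
invoked at 6, #4 merges VC(#3)=(0, 0, 2) and bumps T2's slot → (0, 0, 3)
target: VC(#2) = (0, 1, 1)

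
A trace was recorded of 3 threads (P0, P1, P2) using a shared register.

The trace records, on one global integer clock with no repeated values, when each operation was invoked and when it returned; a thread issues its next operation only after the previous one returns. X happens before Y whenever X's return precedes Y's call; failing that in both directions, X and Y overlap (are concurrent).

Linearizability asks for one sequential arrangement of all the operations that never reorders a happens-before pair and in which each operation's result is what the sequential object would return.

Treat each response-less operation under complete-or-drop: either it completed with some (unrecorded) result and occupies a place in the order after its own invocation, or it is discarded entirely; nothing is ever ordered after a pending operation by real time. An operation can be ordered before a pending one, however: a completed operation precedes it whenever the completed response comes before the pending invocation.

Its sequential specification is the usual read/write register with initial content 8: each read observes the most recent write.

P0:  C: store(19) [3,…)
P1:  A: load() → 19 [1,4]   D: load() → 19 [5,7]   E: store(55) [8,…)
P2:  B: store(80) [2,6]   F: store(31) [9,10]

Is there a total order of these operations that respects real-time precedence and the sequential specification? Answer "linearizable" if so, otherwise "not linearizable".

linearizable

witness order: B, C, A, D, E, F
step 1: B store(80) — value 80
step 2: C store(19) (pending, included) — value 19
step 3: A load() → 19 — value 19
step 4: D load() → 19 — value 19
step 5: E store(55) (pending, included) — value 55
step 6: F store(31) — value 31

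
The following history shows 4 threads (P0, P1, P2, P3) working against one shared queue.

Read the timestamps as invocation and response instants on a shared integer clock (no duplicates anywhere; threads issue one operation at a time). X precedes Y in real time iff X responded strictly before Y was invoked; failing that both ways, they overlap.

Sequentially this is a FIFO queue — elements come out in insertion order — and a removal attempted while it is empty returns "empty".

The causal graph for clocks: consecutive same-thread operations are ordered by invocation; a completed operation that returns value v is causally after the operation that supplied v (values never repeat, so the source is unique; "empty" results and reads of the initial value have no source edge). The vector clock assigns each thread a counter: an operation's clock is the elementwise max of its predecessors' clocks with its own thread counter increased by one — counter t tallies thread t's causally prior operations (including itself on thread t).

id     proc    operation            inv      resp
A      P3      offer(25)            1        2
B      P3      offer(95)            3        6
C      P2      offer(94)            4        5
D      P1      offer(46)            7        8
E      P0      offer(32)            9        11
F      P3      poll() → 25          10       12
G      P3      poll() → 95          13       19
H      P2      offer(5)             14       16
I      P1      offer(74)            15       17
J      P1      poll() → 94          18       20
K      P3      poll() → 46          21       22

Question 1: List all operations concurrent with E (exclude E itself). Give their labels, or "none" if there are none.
Answer: F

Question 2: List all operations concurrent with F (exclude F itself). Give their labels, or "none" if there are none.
Answer: E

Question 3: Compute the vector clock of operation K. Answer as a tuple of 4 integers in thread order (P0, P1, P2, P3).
Answer: (0, 1, 0, 5)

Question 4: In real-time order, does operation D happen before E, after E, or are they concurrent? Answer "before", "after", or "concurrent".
Answer: before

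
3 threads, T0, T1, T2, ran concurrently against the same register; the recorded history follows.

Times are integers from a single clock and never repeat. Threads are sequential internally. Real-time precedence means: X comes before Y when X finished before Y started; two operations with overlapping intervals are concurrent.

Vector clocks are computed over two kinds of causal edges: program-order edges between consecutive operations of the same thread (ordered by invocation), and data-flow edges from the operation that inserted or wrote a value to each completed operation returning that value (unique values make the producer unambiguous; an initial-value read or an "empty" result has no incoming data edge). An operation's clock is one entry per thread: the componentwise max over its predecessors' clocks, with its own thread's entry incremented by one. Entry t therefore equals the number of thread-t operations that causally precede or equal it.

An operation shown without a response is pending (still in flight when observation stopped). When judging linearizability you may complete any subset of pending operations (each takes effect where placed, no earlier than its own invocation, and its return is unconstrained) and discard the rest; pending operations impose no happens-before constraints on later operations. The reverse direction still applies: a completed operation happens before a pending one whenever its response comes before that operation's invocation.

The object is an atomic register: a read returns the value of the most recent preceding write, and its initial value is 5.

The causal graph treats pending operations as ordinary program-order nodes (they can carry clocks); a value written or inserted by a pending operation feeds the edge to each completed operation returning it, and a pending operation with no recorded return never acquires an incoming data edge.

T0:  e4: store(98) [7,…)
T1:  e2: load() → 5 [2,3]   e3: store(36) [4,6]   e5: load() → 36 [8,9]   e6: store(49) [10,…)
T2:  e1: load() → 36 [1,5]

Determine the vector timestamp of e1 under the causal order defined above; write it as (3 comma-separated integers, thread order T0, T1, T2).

(0, 2, 1)

e2 (invocation 2): nothing precedes it; T1's component alone gives (0, 1, 0)
e4 (invocation 7): nothing precedes it; T0's component alone gives (1, 0, 0)
invoked at 4, e3 merges VC(e2)=(0, 1, 0) and bumps T1's slot → (0, 2, 0)
invoked at 1, e1 merges VC(e3)=(0, 2, 0) and bumps T2's slot → (0, 2, 1)
invoked at 8, e5 merges VC(e3)=(0, 2, 0) and bumps T1's slot → (0, 3, 0)
invoked at 10, e6 merges VC(e5)=(0, 3, 0) and bumps T1's slot → (0, 4, 0)
target: VC(e1) = (0, 2, 1)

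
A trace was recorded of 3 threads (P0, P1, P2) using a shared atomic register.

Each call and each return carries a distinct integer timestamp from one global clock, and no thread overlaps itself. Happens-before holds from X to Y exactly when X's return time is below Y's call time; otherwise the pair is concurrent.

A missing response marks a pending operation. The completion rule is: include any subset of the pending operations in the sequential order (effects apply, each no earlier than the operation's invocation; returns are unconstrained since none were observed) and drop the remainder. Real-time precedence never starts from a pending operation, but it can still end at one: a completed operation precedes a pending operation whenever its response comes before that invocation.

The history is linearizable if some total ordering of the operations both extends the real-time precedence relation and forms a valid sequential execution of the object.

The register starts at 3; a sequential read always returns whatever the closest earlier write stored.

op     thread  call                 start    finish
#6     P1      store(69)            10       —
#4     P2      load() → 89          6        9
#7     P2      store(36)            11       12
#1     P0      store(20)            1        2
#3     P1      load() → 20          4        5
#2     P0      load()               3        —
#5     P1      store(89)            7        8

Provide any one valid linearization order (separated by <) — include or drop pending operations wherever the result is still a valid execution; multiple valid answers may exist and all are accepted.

#1 < #2 < #3 < #5 < #4 < #6 < #7

step 1: #1 store(20) — value 20
step 2: #2 load() (pending, included) — value 20
step 3: #3 load() → 20 — value 20
step 4: #5 store(89) — value 89
step 5: #4 load() → 89 — value 89
step 6: #6 store(69) (pending, included) — value 69
step 7: #7 store(36) — value 36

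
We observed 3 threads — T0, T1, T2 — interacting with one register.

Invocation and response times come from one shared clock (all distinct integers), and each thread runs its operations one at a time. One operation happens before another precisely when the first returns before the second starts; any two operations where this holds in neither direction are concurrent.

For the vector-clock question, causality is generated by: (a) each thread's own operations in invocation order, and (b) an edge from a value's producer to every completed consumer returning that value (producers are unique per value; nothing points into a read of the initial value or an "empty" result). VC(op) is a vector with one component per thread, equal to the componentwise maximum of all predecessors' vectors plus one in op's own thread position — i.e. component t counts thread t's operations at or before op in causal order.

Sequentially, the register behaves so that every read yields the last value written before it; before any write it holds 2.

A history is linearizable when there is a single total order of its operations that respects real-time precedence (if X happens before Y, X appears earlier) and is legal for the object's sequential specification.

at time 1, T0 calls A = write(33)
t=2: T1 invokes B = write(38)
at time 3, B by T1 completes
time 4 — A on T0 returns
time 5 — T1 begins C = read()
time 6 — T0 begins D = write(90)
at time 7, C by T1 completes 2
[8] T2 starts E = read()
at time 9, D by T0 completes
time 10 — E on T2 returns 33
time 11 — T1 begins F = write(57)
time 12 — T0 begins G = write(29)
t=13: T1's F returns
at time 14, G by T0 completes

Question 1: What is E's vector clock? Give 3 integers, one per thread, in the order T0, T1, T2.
B (invocation 2): nothing precedes it; T1's component alone gives (0, 1, 0)
A (invocation 1): nothing precedes it; T0's component alone gives (1, 0, 0)
C, invoked 5, takes VC(B)=(0, 1, 0) under max, adds 1 for T1 → (0, 2, 0)
E, invoked 8, takes VC(A)=(1, 0, 0) under max, adds 1 for T2 → (1, 0, 1)
D, invoked 6, takes VC(A)=(1, 0, 0) under max, adds 1 for T0 → (2, 0, 0)
F, invoked 11, takes VC(C)=(0, 2, 0) under max, adds 1 for T1 → (0, 3, 0)
G, invoked 12, takes VC(D)=(2, 0, 0) under max, adds 1 for T0 → (3, 0, 0)
target: VC(E) = (1, 0, 1)

(1, 0, 1)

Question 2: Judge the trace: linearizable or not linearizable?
events 1..6 are fine; event 7 — the response of C at time 7 — makes the prefix non-linearizable
real-time-consistent orders of the 3 completed operations: 2 — all fail the register replay
no completion choice of the 1 pending operation (D) rescues it — every subset was tried
one such order, A, B, C (pending dropped), breaks at step 3 where C read() → 2 is illegal
one such order, B, A, C (pending dropped), breaks at step 3 where C read() → 2 is illegal

not linearizable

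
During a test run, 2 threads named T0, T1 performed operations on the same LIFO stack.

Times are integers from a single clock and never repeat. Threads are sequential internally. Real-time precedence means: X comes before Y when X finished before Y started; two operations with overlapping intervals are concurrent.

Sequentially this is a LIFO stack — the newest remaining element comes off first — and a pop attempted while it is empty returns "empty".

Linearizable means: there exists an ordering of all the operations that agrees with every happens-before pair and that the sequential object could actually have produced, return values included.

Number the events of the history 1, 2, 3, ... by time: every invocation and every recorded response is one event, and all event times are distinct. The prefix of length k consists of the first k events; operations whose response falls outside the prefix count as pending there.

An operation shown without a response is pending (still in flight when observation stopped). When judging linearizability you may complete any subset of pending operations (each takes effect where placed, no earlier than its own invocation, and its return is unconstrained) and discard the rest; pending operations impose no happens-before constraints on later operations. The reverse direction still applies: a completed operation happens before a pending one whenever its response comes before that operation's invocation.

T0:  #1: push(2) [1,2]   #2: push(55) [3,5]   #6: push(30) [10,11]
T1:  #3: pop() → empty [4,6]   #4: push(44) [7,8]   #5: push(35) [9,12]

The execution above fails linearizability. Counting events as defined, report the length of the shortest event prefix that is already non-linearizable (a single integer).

6

events 1..5 are linearizable, e.g. via #1, #2:
step 1: #1 push(2) — stack <2>
step 2: #2 push(55) — stack <2,55>
with event 6 included (#3 responding at time 6), all real-time-consistent orders fail
one such order, #1, #2, #3, breaks at step 3 where #3 pop() → empty is illegal
one such order, #1, #3, #2, breaks at step 2 where #3 pop() → empty is illegal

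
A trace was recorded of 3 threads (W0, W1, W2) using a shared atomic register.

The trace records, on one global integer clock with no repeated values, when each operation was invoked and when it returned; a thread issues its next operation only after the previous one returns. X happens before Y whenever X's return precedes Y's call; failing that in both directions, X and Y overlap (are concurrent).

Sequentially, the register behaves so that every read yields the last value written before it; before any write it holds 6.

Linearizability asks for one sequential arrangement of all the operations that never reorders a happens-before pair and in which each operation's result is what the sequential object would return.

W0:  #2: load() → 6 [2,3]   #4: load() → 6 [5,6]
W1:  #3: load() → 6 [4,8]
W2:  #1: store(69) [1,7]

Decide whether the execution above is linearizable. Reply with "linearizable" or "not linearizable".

one valid linearization: #2, #3, #4, #1
after step 1 (#2 load() → 6): value 6
after step 2 (#3 load() → 6): value 6
after step 3 (#4 load() → 6): value 6
after step 4 (#1 store(69)): value 69

linearizable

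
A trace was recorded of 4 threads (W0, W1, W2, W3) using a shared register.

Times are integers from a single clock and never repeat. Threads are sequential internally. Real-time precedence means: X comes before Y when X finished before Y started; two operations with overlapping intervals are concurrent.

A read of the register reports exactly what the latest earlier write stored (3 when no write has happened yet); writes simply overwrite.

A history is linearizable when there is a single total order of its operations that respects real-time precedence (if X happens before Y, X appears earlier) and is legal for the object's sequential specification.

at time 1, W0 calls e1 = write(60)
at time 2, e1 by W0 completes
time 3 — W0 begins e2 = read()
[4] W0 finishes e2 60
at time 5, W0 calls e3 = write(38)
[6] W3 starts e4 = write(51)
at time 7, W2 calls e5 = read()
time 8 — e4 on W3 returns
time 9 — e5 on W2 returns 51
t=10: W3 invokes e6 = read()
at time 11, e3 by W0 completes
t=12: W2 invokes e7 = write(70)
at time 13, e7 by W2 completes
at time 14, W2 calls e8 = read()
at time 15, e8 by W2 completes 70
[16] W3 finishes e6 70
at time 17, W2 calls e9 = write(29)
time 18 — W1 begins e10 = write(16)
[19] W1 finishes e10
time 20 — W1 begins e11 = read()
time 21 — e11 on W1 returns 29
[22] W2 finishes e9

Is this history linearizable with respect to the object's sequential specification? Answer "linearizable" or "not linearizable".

linearizable

one valid linearization: e1, e2, e3, e4, e5, e7, e6, e8, e10, e9, e11
step 1: e1 write(60) — value 60
step 2: e2 read() → 60 — value 60
step 3: e3 write(38) — value 38
step 4: e4 write(51) — value 51
step 5: e5 read() → 51 — value 51
step 6: e7 write(70) — value 70
step 7: e6 read() → 70 — value 70
step 8: e8 read() → 70 — value 70
step 9: e10 write(16) — value 16
step 10: e9 write(29) — value 29
step 11: e11 read() → 29 — value 29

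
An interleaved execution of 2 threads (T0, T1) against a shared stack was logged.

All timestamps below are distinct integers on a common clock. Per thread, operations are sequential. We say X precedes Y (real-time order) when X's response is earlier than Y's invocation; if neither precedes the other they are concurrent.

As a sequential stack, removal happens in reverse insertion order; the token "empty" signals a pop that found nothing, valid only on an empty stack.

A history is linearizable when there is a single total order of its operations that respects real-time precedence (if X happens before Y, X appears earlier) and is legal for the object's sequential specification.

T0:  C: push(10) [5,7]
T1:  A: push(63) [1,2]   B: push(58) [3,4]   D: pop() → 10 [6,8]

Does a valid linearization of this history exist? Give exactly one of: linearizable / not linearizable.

witness order: A, B, C, D
1. A push(63), leaving stack <63>
2. B push(58), leaving stack <63,58>
3. C push(10), leaving stack <63,58,10>
4. D pop() → 10, leaving stack <63,58>

linearizable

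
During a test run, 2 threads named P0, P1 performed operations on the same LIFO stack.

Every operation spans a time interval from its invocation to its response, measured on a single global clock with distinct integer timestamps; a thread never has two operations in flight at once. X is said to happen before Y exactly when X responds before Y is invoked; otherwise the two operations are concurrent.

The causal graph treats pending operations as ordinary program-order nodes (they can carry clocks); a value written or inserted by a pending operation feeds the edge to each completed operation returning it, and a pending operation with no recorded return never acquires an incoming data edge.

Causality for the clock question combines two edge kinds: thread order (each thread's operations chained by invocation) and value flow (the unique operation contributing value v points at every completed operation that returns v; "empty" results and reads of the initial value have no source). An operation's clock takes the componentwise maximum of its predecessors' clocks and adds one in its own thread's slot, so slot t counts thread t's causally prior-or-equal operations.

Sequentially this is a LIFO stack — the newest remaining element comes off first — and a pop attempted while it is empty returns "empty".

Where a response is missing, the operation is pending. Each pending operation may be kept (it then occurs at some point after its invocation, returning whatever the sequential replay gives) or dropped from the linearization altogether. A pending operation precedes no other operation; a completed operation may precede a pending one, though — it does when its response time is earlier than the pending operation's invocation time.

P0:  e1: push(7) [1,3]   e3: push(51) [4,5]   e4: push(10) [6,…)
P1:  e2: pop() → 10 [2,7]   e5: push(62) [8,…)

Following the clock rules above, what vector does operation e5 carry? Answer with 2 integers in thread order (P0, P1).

no predecessors for e1 (invoked 1): P0 increments from zero → (1, 0)
VC(e3, invoked at 4): max of VC(e1)=(1, 0), then +1 on thread P0 → (2, 0)
VC(e4, invoked at 6): max of VC(e3)=(2, 0), then +1 on thread P0 → (3, 0)
VC(e2, invoked at 2): max of VC(e4)=(3, 0), then +1 on thread P1 → (3, 1)
VC(e5, invoked at 8): max of VC(e2)=(3, 1), then +1 on thread P1 → (3, 2)
target: VC(e5) = (3, 2)

(3, 2)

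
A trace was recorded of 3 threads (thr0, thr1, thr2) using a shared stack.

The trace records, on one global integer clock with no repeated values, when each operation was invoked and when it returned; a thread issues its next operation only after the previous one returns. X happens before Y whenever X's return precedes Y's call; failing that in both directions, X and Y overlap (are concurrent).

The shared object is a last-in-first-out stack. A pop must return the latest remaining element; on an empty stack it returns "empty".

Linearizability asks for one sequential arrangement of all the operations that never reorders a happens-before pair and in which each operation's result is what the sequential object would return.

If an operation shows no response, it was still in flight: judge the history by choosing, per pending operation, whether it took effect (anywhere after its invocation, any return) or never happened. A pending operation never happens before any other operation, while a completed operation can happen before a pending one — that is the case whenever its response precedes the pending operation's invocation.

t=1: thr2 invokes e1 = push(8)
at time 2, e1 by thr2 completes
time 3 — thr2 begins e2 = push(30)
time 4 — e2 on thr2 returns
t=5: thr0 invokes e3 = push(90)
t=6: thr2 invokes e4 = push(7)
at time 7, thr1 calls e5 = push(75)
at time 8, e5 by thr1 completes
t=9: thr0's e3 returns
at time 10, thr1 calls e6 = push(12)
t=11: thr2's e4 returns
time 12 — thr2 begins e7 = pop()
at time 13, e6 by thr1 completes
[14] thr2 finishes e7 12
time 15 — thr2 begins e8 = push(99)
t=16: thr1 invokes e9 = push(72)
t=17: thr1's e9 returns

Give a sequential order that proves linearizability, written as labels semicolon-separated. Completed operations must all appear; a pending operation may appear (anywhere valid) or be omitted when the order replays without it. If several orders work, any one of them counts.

1. e1 push(8), leaving stack <8>
2. e2 push(30), leaving stack <8,30>
3. e3 push(90), leaving stack <8,30,90>
4. e4 push(7), leaving stack <8,30,90,7>
5. e5 push(75), leaving stack <8,30,90,7,75>
6. e6 push(12), leaving stack <8,30,90,7,75,12>
7. e7 pop() → 12, leaving stack <8,30,90,7,75>
8. e8 push(99) (pending, included), leaving stack <8,30,90,7,75,99>
9. e9 push(72), leaving stack <8,30,90,7,75,99,72>

e1; e2; e3; e4; e5; e6; e7; e8; e9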